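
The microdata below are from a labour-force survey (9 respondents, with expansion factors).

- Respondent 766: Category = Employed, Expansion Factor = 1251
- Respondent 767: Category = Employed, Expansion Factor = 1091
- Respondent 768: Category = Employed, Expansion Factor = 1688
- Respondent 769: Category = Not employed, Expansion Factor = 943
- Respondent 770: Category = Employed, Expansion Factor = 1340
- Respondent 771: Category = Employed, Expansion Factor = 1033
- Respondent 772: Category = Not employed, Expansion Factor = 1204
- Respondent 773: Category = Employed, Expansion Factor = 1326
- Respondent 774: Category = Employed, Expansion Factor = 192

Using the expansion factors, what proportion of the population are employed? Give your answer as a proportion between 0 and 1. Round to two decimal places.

Sum of weights for 'Employed' = 1251 + 1091 + 1688 + 1340 + 1033 + 1326 + 192 = 7921
Total weight = 1251 + 1091 + 1688 + 943 + 1340 + 1033 + 1204 + 1326 + 192 = 10068
Weighted proportion = 7921 / 10068 = 0.7867501

0.79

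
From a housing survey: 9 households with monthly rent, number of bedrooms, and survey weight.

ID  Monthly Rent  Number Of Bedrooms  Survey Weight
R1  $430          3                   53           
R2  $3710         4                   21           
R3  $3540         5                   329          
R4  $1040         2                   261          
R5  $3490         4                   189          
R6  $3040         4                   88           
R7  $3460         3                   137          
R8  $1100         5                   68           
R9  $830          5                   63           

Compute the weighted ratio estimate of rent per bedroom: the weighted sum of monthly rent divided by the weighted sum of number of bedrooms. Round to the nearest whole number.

Σ wᵢ·y = 430×53 + 3710×21 + 3540×329 + 1040×261 + 3490×189 + 3040×88 + 3460×137 + 1100×68 + 830×63
  = 22790 + 77910 + 1164660 + 271440 + 659610 + 267520 + 474020 + 74800 + 52290 = 3065040
Σ wᵢ·x = 3×53 + 4×21 + 5×329 + 2×261 + 4×189 + 4×88 + 3×137 + 5×68 + 5×63
  = 159 + 84 + 1645 + 522 + 756 + 352 + 411 + 340 + 315 = 4584
Ratio = 3065040 / 4584 = 668.63874

669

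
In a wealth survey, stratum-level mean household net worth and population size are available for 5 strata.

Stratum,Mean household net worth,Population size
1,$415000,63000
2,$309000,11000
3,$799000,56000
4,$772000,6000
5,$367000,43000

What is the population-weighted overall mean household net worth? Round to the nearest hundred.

Σ Nₕ·x̄ₕ = 415000×63000 + 309000×11000 + 799000×56000 + 772000×6000 + 367000×43000
  = 94701000000
Σ Nₕ = 63000 + 11000 + 56000 + 6000 + 43000 = 179000
Overall mean = 94701000000 / 179000 = 529055.87

529100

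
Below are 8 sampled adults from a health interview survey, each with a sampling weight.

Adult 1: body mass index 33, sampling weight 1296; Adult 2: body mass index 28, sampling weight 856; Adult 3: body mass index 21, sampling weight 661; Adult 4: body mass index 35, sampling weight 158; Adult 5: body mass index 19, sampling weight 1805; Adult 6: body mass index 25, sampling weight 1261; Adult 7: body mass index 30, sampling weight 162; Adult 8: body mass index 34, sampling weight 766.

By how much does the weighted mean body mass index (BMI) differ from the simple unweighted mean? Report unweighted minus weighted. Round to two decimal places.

1.87

Unweighted sum = 225
Unweighted mean = 225 / 8 = 28.125
Weighted sum = 33×1296 + 28×856 + 21×661 + 35×158 + 19×1805 + 25×1261 + 30×162 + 34×766
  = 182871
Sum of weights = 1296 + 856 + 661 + 158 + 1805 + 1261 + 162 + 766 = 6965
Weighted mean = 182871 / 6965 = 26.255707
Difference (unweighted minus weighted) = 1.8692929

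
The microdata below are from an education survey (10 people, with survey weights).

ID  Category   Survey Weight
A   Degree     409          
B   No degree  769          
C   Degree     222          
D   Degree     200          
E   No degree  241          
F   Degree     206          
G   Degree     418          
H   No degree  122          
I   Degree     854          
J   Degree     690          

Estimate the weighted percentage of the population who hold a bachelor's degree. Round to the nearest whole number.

73

Sum of weights for 'Degree' = 409 + 222 + 200 + 206 + 418 + 854 + 690 = 2999
Total weight = 4131
Weighted proportion = 2999 / 4131 = 0.72597434 → 72.597434%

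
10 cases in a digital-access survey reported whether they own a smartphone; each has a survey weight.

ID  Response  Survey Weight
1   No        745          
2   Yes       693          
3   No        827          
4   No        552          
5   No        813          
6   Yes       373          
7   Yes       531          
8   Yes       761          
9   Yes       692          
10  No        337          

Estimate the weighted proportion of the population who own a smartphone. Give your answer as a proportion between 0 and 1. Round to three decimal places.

Sum of weights for 'Yes' = 693 + 373 + 531 + 761 + 692 = 3050
Total weight = 745 + 693 + 827 + 552 + 813 + 373 + 531 + 761 + 692 + 337 = 6324
Weighted proportion = 3050 / 6324 = 0.48228969

0.482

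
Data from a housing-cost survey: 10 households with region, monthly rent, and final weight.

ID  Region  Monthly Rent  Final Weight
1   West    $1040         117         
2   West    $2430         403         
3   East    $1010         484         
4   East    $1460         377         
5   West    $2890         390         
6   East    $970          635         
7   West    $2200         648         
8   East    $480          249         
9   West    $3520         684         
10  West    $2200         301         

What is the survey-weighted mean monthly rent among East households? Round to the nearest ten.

1020

East rows: 3, 4, 6, 8
Weighted sum = 1010×484 + 1460×377 + 970×635 + 480×249
  = 488840 + 550420 + 615950 + 119520 = 1774730
Sum of weights = 484 + 377 + 635 + 249 = 1745
Weighted mean = 1774730 / 1745 = 1017.0372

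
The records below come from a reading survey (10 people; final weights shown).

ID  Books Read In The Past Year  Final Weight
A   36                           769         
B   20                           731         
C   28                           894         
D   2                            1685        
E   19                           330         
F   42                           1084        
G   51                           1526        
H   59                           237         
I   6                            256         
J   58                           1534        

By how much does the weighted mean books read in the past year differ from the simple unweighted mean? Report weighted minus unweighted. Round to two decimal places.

Unweighted sum = 36 + 20 + 28 + 2 + 19 + 42 + 51 + 59 + 6 + 58 = 321
Unweighted mean = 321 / 10 = 32.1
Weighted sum = 36×769 + 20×731 + 28×894 + 2×1685 + 19×330 + 42×1084 + 51×1526 + 59×237 + 6×256 + 58×1534
  = 27684 + 14620 + 25032 + 3370 + 6270 + 45528 + 77826 + 13983 + 1536 + 88972 = 304821
Sum of weights = 9046
Weighted mean = 304821 / 9046 = 33.696772
Difference (weighted minus unweighted) = 1.5967721

1.60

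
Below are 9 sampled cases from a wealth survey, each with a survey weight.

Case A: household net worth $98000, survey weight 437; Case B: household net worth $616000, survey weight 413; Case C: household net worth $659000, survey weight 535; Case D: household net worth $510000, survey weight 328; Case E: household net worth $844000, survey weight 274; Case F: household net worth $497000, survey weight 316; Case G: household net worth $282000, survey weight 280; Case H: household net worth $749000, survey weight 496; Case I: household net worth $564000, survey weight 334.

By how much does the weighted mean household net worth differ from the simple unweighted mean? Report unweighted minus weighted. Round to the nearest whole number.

-4909

Unweighted sum = 98000 + 616000 + 659000 + 510000 + 844000 + 497000 + 282000 + 749000 + 564000 = 4819000
Unweighted mean = 4819000 / 9 = 535444.44
Weighted sum = 98000×437 + 616000×413 + 659000×535 + 510000×328 + 844000×274 + 497000×316 + 282000×280 + 749000×496 + 564000×334
  = 1844227000
Sum of weights = 3413
Weighted mean = 1844227000 / 3413 = 540353.65
Difference (unweighted minus weighted) = -4909.2034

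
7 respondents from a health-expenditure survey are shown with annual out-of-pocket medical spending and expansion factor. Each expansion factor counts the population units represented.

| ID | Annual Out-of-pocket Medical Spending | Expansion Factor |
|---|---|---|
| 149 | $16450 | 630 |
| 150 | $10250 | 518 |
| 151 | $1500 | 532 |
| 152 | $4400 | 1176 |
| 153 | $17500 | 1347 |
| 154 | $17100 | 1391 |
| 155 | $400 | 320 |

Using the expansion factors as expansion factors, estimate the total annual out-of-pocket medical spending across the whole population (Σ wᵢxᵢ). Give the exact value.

69132000

Weighted total = 16450×630 + 10250×518 + 1500×532 + 4400×1176 + 17500×1347 + 17100×1391 + 400×320
  = 10363500 + 5309500 + 798000 + 5174400 + 23572500 + 23786100 + 128000 = 69132000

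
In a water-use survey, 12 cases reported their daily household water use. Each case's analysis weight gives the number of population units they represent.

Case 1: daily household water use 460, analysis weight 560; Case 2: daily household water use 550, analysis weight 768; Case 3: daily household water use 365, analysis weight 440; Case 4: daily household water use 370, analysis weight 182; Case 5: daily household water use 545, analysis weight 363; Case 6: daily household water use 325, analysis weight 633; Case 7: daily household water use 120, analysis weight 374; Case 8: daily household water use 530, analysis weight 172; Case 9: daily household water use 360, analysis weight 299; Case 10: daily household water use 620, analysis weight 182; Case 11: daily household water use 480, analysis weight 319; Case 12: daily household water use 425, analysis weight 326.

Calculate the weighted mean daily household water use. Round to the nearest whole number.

424

Weighted sum = 1959690
Sum of weights = 560 + 768 + 440 + 182 + 363 + 633 + 374 + 172 + 299 + 182 + 319 + 326 = 4618
Weighted mean = 1959690 / 4618 = 424.35903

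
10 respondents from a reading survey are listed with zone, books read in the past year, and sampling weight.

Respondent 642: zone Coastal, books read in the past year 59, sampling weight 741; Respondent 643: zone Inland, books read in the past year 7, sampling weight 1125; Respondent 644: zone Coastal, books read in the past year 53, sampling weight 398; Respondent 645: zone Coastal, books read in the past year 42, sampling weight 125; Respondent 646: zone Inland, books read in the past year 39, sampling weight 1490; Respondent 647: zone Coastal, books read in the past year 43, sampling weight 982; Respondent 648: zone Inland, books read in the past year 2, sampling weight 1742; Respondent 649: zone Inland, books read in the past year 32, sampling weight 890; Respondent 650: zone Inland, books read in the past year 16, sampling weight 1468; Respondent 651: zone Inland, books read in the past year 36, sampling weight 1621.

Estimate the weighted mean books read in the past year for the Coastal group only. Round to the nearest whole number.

50

Coastal rows: 642, 644, 645, 647
Weighted sum = 59×741 + 53×398 + 42×125 + 43×982
  = 43719 + 21094 + 5250 + 42226 = 112289
Sum of weights = 741 + 398 + 125 + 982 = 2246
Weighted mean = 112289 / 2246 = 49.995102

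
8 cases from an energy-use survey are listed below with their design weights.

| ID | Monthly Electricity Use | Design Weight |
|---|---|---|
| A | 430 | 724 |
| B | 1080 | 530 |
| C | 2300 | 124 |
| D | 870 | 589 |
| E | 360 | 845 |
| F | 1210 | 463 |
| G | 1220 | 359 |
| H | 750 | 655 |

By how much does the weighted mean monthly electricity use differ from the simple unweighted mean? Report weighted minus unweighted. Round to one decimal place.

-217.3

Unweighted sum = 430 + 1080 + 2300 + 870 + 360 + 1210 + 1220 + 750 = 8220
Unweighted mean = 8220 / 8 = 1027.5
Weighted sum = 430×724 + 1080×530 + 2300×124 + 870×589 + 360×845 + 1210×463 + 1220×359 + 750×655
  = 311320 + 572400 + 285200 + 512430 + 304200 + 560230 + 437980 + 491250 = 3475010
Sum of weights = 724 + 530 + 124 + 589 + 845 + 463 + 359 + 655 = 4289
Weighted mean = 3475010 / 4289 = 810.2145
Difference (weighted minus unweighted) = -217.2855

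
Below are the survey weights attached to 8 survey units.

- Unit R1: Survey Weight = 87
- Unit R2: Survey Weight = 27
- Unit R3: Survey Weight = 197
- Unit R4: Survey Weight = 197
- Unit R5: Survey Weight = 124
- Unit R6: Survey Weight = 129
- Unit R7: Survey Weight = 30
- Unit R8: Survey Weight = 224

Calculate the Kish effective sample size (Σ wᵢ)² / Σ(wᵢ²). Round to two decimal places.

Σ wᵢ = 87 + 27 + 197 + 197 + 124 + 129 + 30 + 224 = 1015
Σ wᵢ² = 7569 + 729 + 38809 + 38809 + 15376 + 16641 + 900 + 50176 = 169009
n_eff = 1015² / 169009 = 1030225 / 169009 = 6.0956813

6.10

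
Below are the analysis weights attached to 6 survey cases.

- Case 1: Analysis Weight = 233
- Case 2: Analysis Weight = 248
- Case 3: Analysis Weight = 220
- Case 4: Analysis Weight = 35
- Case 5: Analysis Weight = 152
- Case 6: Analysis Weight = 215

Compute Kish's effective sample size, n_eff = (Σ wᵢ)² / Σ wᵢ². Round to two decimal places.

5.18

Σ wᵢ = 233 + 248 + 220 + 35 + 152 + 215 = 1103
Σ wᵢ² = 54289 + 61504 + 48400 + 1225 + 23104 + 46225 = 234747
n_eff = 1103² / 234747 = 1216609 / 234747 = 5.1826392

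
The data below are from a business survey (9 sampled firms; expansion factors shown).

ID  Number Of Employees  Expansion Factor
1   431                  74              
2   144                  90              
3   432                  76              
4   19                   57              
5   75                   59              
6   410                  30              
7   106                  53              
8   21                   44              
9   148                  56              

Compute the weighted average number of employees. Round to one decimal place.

Weighted sum = 431×74 + 144×90 + 432×76 + 19×57 + 75×59 + 410×30 + 106×53 + 21×44 + 148×56
  = 31894 + 12960 + 32832 + 1083 + 4425 + 12300 + 5618 + 924 + 8288 = 110324
Sum of weights = 74 + 90 + 76 + 57 + 59 + 30 + 53 + 44 + 56 = 539
Weighted mean = 110324 / 539 = 204.68275

204.7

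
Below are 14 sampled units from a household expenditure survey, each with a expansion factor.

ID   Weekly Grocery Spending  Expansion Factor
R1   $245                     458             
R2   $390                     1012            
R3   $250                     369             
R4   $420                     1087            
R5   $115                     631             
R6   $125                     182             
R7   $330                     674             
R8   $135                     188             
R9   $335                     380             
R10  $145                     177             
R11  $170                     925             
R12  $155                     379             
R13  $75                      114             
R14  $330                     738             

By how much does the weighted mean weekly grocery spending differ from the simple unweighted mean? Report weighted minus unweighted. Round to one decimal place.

Unweighted sum = 3220
Unweighted mean = 3220 / 14 = 230
Weighted sum = 2019845
Sum of weights = 7314
Weighted mean = 2019845 / 7314 = 276.16147
Difference (weighted minus unweighted) = 46.161471

46.2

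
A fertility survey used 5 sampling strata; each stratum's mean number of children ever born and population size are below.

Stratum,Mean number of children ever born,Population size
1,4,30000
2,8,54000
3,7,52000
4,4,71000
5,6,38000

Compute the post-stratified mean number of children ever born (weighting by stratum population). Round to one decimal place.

Σ Nₕ·x̄ₕ = 4×30000 + 8×54000 + 7×52000 + 4×71000 + 6×38000
  = 1428000
Σ Nₕ = 30000 + 54000 + 52000 + 71000 + 38000 = 245000
Overall mean = 1428000 / 245000 = 5.8285714

5.8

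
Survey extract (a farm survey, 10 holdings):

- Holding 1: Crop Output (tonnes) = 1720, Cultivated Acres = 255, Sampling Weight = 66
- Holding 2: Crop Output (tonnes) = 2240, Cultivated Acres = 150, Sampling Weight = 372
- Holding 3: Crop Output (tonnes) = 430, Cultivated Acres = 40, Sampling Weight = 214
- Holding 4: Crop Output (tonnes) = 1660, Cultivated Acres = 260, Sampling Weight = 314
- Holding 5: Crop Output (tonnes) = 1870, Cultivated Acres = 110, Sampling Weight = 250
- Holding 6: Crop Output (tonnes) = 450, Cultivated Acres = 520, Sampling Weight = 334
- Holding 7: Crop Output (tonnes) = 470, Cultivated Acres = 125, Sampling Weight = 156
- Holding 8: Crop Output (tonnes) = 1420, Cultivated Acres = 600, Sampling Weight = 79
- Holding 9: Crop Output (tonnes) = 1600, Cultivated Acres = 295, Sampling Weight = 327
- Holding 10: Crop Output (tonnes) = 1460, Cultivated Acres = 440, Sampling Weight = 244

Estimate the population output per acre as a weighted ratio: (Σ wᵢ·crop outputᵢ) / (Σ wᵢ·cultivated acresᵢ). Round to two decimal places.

Σ wᵢ·y = 3242800
Σ wᵢ·x = 255×66 + 150×372 + 40×214 + 260×314 + 110×250 + 520×334 + 125×156 + 600×79 + 295×327 + 440×244
  = 634735
Ratio = 3242800 / 634735 = 5.1089037

5.11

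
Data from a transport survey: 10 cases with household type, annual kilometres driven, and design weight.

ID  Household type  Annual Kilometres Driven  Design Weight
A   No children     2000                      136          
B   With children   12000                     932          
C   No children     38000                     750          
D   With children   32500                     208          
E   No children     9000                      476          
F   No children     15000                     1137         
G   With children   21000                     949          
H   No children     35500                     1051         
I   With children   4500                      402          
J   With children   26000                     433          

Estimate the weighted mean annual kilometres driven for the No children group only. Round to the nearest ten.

No children rows: A, C, E, F, H
Weighted sum = 2000×136 + 38000×750 + 9000×476 + 15000×1137 + 35500×1051
  = 272000 + 28500000 + 4284000 + 17055000 + 37310500 = 87421500
Sum of weights = 136 + 750 + 476 + 1137 + 1051 = 3550
Weighted mean = 87421500 / 3550 = 24625.775

24630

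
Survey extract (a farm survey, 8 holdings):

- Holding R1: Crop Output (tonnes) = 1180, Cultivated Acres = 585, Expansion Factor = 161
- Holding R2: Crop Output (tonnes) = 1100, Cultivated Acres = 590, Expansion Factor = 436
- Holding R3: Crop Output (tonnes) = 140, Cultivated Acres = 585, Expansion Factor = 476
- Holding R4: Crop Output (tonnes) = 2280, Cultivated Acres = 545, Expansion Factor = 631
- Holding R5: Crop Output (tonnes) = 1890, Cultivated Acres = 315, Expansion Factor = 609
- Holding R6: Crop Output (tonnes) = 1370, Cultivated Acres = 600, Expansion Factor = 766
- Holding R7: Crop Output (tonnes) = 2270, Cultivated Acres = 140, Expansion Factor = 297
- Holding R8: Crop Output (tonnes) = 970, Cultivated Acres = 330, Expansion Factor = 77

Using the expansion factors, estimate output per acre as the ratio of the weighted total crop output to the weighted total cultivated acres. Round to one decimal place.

3.0

Σ wᵢ·y = 1180×161 + 1100×436 + 140×476 + 2280×631 + 1890×609 + 1370×766 + 2270×297 + 970×77
  = 189980 + 479600 + 66640 + 1438680 + 1151010 + 1049420 + 674190 + 74690 = 5124210
Σ wᵢ·x = 585×161 + 590×436 + 585×476 + 545×631 + 315×609 + 600×766 + 140×297 + 330×77
  = 94185 + 257240 + 278460 + 343895 + 191835 + 459600 + 41580 + 25410 = 1692205
Ratio = 5124210 / 1692205 = 3.028126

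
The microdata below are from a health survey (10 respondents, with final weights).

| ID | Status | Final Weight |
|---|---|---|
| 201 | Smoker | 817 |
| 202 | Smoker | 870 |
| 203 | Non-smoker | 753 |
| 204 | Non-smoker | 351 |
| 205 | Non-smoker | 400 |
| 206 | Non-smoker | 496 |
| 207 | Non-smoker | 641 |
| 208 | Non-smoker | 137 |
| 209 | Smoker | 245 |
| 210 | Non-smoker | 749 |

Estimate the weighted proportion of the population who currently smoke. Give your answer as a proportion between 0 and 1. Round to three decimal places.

Sum of weights for 'Smoker' = 817 + 870 + 245 = 1932
Total weight = 817 + 870 + 753 + 351 + 400 + 496 + 641 + 137 + 245 + 749 = 5459
Weighted proportion = 1932 / 5459 = 0.35391097

0.354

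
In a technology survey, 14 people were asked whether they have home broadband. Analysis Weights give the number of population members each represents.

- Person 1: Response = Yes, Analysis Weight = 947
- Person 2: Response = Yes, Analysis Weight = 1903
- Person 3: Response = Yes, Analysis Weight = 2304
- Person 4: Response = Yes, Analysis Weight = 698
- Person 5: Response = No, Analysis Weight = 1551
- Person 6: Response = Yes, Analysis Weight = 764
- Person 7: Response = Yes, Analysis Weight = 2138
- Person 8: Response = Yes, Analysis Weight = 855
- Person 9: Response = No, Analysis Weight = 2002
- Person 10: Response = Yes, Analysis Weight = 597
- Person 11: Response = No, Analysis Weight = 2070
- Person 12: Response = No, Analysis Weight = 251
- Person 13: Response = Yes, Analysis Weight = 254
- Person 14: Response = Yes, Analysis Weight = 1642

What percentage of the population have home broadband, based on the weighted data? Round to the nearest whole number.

Sum of weights for 'Yes' = 947 + 1903 + 2304 + 698 + 764 + 2138 + 855 + 597 + 254 + 1642 = 12102
Total weight = 17976
Weighted proportion = 12102 / 17976 = 0.67323097 → 67.323097%

67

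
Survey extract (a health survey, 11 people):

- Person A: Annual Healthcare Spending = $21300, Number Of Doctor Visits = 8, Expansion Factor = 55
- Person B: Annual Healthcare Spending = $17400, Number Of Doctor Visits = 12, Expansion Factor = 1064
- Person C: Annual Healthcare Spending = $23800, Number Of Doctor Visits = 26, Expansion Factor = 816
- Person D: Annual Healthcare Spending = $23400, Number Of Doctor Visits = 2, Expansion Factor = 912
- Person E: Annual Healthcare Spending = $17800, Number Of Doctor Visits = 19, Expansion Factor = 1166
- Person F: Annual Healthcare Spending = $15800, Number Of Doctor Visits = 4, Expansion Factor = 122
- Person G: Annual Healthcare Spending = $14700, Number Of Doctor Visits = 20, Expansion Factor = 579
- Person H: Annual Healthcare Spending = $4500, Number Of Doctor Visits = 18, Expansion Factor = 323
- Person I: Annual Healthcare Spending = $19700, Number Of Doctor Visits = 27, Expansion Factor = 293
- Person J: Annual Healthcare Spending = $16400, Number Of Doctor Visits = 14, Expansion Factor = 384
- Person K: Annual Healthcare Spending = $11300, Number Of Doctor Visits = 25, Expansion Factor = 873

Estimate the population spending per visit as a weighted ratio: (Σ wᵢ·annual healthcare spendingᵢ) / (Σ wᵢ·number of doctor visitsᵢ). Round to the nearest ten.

1030

Σ wᵢ·y = 21300×55 + 17400×1064 + 23800×816 + 23400×912 + 17800×1166 + 15800×122 + 14700×579 + 4500×323 + 19700×293 + 16400×384 + 11300×873
  = 1171500 + 18513600 + 19420800 + 21340800 + 20754800 + 1927600 + 8511300 + 1453500 + 5772100 + 6297600 + 9864900 = 115028500
Σ wᵢ·x = 8×55 + 12×1064 + 26×816 + 2×912 + 19×1166 + 4×122 + 20×579 + 18×323 + 27×293 + 14×384 + 25×873
  = 440 + 12768 + 21216 + 1824 + 22154 + 488 + 11580 + 5814 + 7911 + 5376 + 21825 = 111396
Ratio = 115028500 / 111396 = 1032.6089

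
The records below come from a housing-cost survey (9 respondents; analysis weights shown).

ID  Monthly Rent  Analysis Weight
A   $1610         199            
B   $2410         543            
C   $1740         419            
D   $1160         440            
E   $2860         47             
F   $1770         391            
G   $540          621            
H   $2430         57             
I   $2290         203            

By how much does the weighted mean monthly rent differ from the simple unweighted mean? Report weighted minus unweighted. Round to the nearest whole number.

Unweighted sum = 1610 + 2410 + 1740 + 1160 + 2860 + 1770 + 540 + 2430 + 2290 = 16810
Unweighted mean = 16810 / 9 = 1867.7778
Weighted sum = 1610×199 + 2410×543 + 1740×419 + 1160×440 + 2860×47 + 1770×391 + 540×621 + 2430×57 + 2290×203
  = 320390 + 1308630 + 729060 + 510400 + 134420 + 692070 + 335340 + 138510 + 464870 = 4633690
Sum of weights = 199 + 543 + 419 + 440 + 47 + 391 + 621 + 57 + 203 = 2920
Weighted mean = 4633690 / 2920 = 1586.8801
Difference (weighted minus unweighted) = -280.89764

-281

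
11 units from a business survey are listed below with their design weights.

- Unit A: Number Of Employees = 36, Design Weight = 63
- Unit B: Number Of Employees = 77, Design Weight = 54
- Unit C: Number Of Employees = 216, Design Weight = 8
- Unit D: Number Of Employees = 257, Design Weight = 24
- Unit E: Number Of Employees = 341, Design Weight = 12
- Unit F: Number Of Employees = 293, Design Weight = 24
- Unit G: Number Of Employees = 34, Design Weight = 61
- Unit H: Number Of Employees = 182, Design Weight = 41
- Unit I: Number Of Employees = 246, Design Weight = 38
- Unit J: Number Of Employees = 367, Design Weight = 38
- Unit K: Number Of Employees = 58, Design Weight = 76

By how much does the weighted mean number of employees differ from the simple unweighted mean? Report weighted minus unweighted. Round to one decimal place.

-48.8

Unweighted sum = 36 + 77 + 216 + 257 + 341 + 293 + 34 + 182 + 246 + 367 + 58 = 2107
Unweighted mean = 2107 / 11 = 191.54545
Weighted sum = 36×63 + 77×54 + 216×8 + 257×24 + 341×12 + 293×24 + 34×61 + 182×41 + 246×38 + 367×38 + 58×76
  = 2268 + 4158 + 1728 + 6168 + 4092 + 7032 + 2074 + 7462 + 9348 + 13946 + 4408 = 62684
Sum of weights = 63 + 54 + 8 + 24 + 12 + 24 + 61 + 41 + 38 + 38 + 76 = 439
Weighted mean = 62684 / 439 = 142.78815
Difference (weighted minus unweighted) = -48.7573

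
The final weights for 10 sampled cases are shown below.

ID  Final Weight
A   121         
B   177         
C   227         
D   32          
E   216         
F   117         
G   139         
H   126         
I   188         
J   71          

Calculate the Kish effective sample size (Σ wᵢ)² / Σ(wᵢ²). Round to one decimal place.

Σ wᵢ = 121 + 177 + 227 + 32 + 216 + 117 + 139 + 126 + 188 + 71 = 1414
Σ wᵢ² = 14641 + 31329 + 51529 + 1024 + 46656 + 13689 + 19321 + 15876 + 35344 + 5041 = 234450
n_eff = 1414² / 234450 = 1999396 / 234450 = 8.5280273

8.5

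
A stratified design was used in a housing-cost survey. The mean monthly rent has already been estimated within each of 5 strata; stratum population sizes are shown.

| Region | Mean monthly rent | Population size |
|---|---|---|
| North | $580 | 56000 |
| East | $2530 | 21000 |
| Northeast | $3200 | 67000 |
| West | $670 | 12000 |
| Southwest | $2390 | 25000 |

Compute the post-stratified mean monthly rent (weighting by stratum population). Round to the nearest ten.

2030

Σ Nₕ·x̄ₕ = 580×56000 + 2530×21000 + 3200×67000 + 670×12000 + 2390×25000
  = 32480000 + 53130000 + 214400000 + 8040000 + 59750000 = 367800000
Σ Nₕ = 56000 + 21000 + 67000 + 12000 + 25000 = 181000
Overall mean = 367800000 / 181000 = 2032.0442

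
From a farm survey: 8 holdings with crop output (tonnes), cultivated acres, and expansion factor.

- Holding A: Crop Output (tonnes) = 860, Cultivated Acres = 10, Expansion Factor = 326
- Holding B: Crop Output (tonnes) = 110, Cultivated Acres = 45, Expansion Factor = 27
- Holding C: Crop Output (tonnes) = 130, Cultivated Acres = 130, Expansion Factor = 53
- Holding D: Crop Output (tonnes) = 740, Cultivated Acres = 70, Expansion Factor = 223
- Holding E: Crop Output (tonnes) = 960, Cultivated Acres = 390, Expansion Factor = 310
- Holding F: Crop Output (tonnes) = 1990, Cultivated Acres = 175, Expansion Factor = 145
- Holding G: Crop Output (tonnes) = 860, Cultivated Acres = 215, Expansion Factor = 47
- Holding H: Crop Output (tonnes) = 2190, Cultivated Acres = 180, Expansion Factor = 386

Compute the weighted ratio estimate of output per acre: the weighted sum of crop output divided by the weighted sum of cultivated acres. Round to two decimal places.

Σ wᵢ·y = 860×326 + 110×27 + 130×53 + 740×223 + 960×310 + 1990×145 + 860×47 + 2190×386
  = 1927150
Σ wᵢ·x = 10×326 + 45×27 + 130×53 + 70×223 + 390×310 + 175×145 + 215×47 + 180×386
  = 3260 + 1215 + 6890 + 15610 + 120900 + 25375 + 10105 + 69480 = 252835
Ratio = 1927150 / 252835 = 7.6221647

7.62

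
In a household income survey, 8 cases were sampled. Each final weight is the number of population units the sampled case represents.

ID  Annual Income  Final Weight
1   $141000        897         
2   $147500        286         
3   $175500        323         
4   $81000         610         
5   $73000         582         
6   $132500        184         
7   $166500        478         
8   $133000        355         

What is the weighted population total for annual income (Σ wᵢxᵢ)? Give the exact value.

Weighted total = 141000×897 + 147500×286 + 175500×323 + 81000×610 + 73000×582 + 132500×184 + 166500×478 + 133000×355
  = 126477000 + 42185000 + 56686500 + 49410000 + 42486000 + 24380000 + 79587000 + 47215000 = 468426500

468426500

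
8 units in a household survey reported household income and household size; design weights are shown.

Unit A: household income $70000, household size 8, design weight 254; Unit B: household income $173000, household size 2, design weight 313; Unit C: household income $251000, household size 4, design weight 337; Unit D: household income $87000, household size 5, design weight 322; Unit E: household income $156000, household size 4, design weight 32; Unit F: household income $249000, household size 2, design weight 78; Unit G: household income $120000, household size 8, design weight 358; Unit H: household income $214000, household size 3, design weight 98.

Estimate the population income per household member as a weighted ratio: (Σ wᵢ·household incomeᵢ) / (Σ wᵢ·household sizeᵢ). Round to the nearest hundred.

Σ wᵢ·y = 70000×254 + 173000×313 + 251000×337 + 87000×322 + 156000×32 + 249000×78 + 120000×358 + 214000×98
  = 17780000 + 54149000 + 84587000 + 28014000 + 4992000 + 19422000 + 42960000 + 20972000 = 272876000
Σ wᵢ·x = 8×254 + 2×313 + 4×337 + 5×322 + 4×32 + 2×78 + 8×358 + 3×98
  = 2032 + 626 + 1348 + 1610 + 128 + 156 + 2864 + 294 = 9058
Ratio = 272876000 / 9058 = 30125.414

30100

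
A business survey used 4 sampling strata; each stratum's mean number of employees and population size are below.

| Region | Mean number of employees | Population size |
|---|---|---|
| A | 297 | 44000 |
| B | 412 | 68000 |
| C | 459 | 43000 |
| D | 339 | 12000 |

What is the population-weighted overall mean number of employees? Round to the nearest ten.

Σ Nₕ·x̄ₕ = 297×44000 + 412×68000 + 459×43000 + 339×12000
  = 13068000 + 28016000 + 19737000 + 4068000 = 64889000
Σ Nₕ = 167000
Overall mean = 64889000 / 167000 = 388.55689

390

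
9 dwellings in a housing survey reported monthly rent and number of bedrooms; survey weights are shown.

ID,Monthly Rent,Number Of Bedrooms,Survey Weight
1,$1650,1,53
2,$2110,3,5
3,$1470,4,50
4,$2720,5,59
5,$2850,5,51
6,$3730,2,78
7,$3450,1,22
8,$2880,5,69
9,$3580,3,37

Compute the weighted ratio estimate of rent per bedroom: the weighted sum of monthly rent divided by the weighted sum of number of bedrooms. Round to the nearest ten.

Σ wᵢ·y = 1650×53 + 2110×5 + 1470×50 + 2720×59 + 2850×51 + 3730×78 + 3450×22 + 2880×69 + 3580×37
  = 87450 + 10550 + 73500 + 160480 + 145350 + 290940 + 75900 + 198720 + 132460 = 1175350
Σ wᵢ·x = 1×53 + 3×5 + 4×50 + 5×59 + 5×51 + 2×78 + 1×22 + 5×69 + 3×37
  = 53 + 15 + 200 + 295 + 255 + 156 + 22 + 345 + 111 = 1452
Ratio = 1175350 / 1452 = 809.4697

810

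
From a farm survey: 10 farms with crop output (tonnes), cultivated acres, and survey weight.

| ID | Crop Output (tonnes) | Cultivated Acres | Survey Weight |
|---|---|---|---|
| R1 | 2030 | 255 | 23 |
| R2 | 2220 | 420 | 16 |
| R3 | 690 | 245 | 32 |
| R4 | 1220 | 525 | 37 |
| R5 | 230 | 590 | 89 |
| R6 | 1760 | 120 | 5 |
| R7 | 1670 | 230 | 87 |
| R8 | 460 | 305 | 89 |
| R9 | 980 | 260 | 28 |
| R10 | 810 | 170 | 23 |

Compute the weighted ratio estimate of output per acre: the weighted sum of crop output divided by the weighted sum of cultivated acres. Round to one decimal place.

2.7

Σ wᵢ·y = 2030×23 + 2220×16 + 690×32 + 1220×37 + 230×89 + 1760×5 + 1670×87 + 460×89 + 980×28 + 810×23
  = 46690 + 35520 + 22080 + 45140 + 20470 + 8800 + 145290 + 40940 + 27440 + 18630 = 411000
Σ wᵢ·x = 255×23 + 420×16 + 245×32 + 525×37 + 590×89 + 120×5 + 230×87 + 305×89 + 260×28 + 170×23
  = 151305
Ratio = 411000 / 151305 = 2.7163676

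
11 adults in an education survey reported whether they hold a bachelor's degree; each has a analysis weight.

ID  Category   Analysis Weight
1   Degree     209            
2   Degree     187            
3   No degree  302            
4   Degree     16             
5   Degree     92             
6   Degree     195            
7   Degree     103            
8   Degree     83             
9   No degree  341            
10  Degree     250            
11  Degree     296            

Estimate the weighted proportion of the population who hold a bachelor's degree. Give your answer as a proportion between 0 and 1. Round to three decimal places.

0.690

Sum of weights for 'Degree' = 209 + 187 + 16 + 92 + 195 + 103 + 83 + 250 + 296 = 1431
Total weight = 209 + 187 + 302 + 16 + 92 + 195 + 103 + 83 + 341 + 250 + 296 = 2074
Weighted proportion = 1431 / 2074 = 0.68997107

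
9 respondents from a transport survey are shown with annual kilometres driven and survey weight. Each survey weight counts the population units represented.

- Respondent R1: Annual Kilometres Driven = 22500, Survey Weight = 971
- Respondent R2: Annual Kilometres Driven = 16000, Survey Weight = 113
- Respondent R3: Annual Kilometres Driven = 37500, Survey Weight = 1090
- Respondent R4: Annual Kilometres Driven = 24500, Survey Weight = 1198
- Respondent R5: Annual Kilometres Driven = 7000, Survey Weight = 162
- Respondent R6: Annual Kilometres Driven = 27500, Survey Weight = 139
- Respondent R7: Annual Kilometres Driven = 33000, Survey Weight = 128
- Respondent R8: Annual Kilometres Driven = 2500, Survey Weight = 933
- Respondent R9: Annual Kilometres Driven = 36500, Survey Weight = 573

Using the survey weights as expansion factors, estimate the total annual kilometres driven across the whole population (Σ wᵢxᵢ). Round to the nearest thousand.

Weighted total = 22500×971 + 16000×113 + 37500×1090 + 24500×1198 + 7000×162 + 27500×139 + 33000×128 + 2500×933 + 36500×573
  = 21847500 + 1808000 + 40875000 + 29351000 + 1134000 + 3822500 + 4224000 + 2332500 + 20914500 = 126309000

126309000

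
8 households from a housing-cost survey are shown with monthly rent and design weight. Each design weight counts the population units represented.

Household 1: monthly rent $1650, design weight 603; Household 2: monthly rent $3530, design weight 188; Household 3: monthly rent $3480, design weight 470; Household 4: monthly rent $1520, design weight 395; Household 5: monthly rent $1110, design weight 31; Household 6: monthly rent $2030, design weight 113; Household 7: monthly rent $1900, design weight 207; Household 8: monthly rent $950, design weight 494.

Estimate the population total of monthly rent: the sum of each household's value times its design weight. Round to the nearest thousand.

5021000

Weighted total = 5020990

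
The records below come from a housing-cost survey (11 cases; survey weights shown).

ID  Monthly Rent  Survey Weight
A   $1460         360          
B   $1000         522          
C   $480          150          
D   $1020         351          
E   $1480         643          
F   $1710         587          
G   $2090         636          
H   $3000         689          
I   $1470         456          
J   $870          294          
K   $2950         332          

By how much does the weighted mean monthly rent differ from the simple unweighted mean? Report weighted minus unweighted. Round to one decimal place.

146.4

Unweighted sum = 1460 + 1000 + 480 + 1020 + 1480 + 1710 + 2090 + 3000 + 1470 + 870 + 2950 = 17530
Unweighted mean = 17530 / 11 = 1593.6364
Weighted sum = 1460×360 + 1000×522 + 480×150 + 1020×351 + 1480×643 + 1710×587 + 2090×636 + 3000×689 + 1470×456 + 870×294 + 2950×332
  = 525600 + 522000 + 72000 + 358020 + 951640 + 1003770 + 1329240 + 2067000 + 670320 + 255780 + 979400 = 8734770
Sum of weights = 360 + 522 + 150 + 351 + 643 + 587 + 636 + 689 + 456 + 294 + 332 = 5020
Weighted mean = 8734770 / 5020 = 1739.994
Difference (weighted minus unweighted) = 146.35766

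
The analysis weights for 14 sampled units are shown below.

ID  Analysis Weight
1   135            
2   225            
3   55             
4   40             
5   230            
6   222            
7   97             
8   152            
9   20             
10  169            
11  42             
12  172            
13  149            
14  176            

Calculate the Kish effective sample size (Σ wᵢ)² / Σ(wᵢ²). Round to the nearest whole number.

11

Σ wᵢ = 1884
Σ wᵢ² = 321658
n_eff = 1884² / 321658 = 3549456 / 321658 = 11.034876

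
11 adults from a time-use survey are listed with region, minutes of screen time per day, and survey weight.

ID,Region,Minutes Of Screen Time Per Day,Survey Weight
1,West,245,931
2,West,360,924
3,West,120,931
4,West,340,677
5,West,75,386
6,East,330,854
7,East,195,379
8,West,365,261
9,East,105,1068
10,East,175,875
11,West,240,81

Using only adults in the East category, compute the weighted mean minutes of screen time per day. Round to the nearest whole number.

196

East rows: 6, 7, 9, 10
Weighted sum = 330×854 + 195×379 + 105×1068 + 175×875
  = 620990
Sum of weights = 854 + 379 + 1068 + 875 = 3176
Weighted mean = 620990 / 3176 = 195.52582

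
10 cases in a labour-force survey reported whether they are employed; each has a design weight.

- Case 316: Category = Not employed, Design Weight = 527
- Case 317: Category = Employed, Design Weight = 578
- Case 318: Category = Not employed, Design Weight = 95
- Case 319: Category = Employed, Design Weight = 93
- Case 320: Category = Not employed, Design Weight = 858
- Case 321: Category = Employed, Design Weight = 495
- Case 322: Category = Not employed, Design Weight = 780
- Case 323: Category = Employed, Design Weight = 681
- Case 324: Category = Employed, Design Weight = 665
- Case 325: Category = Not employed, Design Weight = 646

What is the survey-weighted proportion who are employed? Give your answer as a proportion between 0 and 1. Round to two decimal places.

0.46

Sum of weights for 'Employed' = 578 + 93 + 495 + 681 + 665 = 2512
Total weight = 527 + 578 + 95 + 93 + 858 + 495 + 780 + 681 + 665 + 646 = 5418
Weighted proportion = 2512 / 5418 = 0.46363972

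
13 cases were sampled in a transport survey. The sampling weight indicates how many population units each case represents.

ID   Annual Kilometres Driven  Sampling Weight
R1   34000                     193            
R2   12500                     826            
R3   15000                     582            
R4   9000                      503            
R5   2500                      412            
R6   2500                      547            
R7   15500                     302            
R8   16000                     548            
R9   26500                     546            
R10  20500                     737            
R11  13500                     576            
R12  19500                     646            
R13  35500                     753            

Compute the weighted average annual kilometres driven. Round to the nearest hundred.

17100

Weighted sum = 122672500
Sum of weights = 7171
Weighted mean = 122672500 / 7171 = 17106.749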